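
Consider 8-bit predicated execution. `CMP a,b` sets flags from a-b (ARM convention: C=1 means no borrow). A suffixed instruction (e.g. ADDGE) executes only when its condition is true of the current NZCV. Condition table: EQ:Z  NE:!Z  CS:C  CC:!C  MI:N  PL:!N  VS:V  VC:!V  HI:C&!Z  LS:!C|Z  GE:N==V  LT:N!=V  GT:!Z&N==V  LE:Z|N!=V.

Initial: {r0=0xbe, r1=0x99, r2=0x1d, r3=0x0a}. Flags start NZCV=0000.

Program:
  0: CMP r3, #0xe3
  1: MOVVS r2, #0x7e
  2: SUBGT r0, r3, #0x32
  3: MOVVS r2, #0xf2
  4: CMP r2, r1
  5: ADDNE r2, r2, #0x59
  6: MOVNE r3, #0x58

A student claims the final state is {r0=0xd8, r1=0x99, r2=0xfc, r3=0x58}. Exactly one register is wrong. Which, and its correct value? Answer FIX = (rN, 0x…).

[0] flags=0000 → (cmp)
[1] flags=0000 VS?F → skip
[2] flags=0000 GT?T → r0=0xd8
[3] flags=0000 VS?F → skip
[4] flags=1001 → (cmp)
[5] flags=1001 NE?T → r2=0x76
[6] flags=1001 NE?T → r3=0x58

FIX = (r2, 0x76)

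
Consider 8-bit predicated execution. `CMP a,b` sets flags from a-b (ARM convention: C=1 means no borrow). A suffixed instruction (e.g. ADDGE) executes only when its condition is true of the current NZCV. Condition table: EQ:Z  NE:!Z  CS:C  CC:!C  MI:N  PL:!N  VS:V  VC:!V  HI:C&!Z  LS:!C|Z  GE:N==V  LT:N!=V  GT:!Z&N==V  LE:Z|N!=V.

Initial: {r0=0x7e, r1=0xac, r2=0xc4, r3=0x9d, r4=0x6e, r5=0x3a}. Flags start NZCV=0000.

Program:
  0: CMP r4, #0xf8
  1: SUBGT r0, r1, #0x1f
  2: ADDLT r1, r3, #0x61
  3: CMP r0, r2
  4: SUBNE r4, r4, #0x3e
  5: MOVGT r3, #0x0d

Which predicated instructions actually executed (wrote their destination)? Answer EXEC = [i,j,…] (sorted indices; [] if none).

[0] flags=0000 → (cmp)
[1] flags=0000 GT?T → r0=0x8d
[2] flags=0000 LT?F → skip
[3] flags=1000 → (cmp)
[4] flags=1000 NE?T → r4=0x30
[5] flags=1000 GT?F → skip

EXEC = [1,4]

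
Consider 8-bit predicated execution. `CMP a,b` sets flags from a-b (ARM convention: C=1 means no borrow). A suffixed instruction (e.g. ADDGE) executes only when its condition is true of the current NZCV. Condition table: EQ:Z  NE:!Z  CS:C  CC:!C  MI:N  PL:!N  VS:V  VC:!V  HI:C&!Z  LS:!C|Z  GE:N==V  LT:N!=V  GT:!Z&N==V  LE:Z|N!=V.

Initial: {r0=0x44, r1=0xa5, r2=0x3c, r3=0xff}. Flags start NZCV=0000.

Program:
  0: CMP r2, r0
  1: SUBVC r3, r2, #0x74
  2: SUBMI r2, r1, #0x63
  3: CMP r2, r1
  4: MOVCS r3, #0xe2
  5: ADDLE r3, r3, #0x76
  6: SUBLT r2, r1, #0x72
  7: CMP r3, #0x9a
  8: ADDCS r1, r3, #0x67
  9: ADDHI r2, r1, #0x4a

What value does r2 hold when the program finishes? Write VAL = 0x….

[0] flags=1000 → (cmp)
[1] flags=1000 VC?T → r3=0xc8
[2] flags=1000 MI?T → r2=0x42
[3] flags=1001 → (cmp)
[4] flags=1001 CS?F → skip
[5] flags=1001 LE?F → skip
[6] flags=1001 LT?F → skip
[7] flags=0010 → (cmp)
[8] flags=0010 CS?T → r1=0x2f
[9] flags=0010 HI?T → r2=0x79

VAL = 0x79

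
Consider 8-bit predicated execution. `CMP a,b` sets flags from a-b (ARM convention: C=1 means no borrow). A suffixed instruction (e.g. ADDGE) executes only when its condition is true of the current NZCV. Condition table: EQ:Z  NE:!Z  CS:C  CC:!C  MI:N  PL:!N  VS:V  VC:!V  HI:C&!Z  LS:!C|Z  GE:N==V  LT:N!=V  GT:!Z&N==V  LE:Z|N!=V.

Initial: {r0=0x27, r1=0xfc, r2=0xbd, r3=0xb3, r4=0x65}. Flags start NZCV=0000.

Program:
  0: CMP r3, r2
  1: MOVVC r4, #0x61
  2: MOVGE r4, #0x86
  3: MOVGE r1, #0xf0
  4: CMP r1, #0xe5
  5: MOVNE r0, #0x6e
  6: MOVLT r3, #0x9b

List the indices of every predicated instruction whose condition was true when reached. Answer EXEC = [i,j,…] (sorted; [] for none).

0: ✓ CMP  NZCV=1000
1: ✓ MOVVC  r4←0x61
2: · MOVGE
3: · MOVGE
4: ✓ CMP  NZCV=0010
5: ✓ MOVNE  r0←0x6e
6: · MOVLT

EXEC = [1,5]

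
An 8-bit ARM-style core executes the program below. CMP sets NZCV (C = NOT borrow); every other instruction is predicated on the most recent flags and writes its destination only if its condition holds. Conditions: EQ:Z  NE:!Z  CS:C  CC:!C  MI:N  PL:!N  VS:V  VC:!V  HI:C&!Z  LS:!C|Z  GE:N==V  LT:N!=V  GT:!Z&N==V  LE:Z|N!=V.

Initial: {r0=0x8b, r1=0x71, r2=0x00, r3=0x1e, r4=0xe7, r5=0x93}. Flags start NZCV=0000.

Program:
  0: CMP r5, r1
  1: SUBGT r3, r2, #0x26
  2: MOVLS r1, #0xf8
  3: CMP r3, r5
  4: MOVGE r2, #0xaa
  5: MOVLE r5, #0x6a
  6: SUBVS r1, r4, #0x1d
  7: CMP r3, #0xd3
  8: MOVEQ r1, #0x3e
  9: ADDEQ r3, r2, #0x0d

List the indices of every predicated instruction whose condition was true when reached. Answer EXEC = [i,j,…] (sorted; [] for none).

EXEC = [4,6]

0: ✓ CMP  NZCV=0011
1: · SUBGT
2: · MOVLS
3: ✓ CMP  NZCV=1001
4: ✓ MOVGE  r2←0xaa
5: · MOVLE
6: ✓ SUBVS  r1←0xca
7: ✓ CMP  NZCV=0000
8: · MOVEQ
9: · ADDEQ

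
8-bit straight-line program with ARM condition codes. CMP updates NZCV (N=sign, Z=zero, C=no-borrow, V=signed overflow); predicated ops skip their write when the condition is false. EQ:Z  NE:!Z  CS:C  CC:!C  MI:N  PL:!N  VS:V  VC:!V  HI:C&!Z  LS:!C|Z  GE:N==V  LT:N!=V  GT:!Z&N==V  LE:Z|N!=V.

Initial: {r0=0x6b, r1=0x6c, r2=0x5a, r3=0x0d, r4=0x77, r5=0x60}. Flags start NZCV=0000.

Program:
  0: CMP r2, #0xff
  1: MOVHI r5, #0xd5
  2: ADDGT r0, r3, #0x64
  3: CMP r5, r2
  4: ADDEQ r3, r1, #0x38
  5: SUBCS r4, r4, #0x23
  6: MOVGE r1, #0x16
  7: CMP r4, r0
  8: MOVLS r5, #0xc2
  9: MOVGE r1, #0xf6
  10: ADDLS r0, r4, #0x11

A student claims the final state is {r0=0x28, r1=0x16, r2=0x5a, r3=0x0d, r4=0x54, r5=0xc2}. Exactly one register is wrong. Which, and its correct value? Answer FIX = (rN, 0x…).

FIX = (r0, 0x65)

0: ✓ CMP  NZCV=0000
1: · MOVHI
2: ✓ ADDGT  r0←0x71
3: ✓ CMP  NZCV=0010
4: · ADDEQ
5: ✓ SUBCS  r4←0x54
6: ✓ MOVGE  r1←0x16
7: ✓ CMP  NZCV=1000
8: ✓ MOVLS  r5←0xc2
9: · MOVGE
10: ✓ ADDLS  r0←0x65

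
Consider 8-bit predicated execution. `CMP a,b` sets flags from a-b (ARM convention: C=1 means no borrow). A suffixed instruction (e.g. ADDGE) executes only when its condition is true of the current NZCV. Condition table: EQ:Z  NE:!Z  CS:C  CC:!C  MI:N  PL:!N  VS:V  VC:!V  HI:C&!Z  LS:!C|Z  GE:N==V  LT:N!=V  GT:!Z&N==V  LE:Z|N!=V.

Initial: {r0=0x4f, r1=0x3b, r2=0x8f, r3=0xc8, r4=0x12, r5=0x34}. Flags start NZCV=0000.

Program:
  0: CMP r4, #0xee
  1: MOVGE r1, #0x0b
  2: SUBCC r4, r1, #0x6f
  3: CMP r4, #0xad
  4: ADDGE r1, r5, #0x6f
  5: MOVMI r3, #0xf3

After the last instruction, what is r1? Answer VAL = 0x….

[0] flags=0000 → (cmp)
[1] flags=0000 GE?T → r1=0x0b
[2] flags=0000 CC?T → r4=0x9c
[3] flags=1000 → (cmp)
[4] flags=1000 GE?F → skip
[5] flags=1000 MI?T → r3=0xf3

VAL = 0x0b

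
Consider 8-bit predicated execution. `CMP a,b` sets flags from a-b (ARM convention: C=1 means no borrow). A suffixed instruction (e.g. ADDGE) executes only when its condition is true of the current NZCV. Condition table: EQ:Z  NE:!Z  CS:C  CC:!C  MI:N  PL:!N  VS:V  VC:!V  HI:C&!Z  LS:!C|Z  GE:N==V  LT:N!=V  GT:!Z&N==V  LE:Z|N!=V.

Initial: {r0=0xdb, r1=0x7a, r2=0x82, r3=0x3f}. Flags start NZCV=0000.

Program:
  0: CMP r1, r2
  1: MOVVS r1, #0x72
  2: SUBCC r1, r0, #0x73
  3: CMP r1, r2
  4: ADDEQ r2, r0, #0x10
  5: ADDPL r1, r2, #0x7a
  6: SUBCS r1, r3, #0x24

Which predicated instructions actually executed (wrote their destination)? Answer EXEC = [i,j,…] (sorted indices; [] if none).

0: ✓ CMP  NZCV=1001
1: ✓ MOVVS  r1←0x72
2: ✓ SUBCC  r1←0x68
3: ✓ CMP  NZCV=1001
4: · ADDEQ
5: · ADDPL
6: · SUBCS

EXEC = [1,2]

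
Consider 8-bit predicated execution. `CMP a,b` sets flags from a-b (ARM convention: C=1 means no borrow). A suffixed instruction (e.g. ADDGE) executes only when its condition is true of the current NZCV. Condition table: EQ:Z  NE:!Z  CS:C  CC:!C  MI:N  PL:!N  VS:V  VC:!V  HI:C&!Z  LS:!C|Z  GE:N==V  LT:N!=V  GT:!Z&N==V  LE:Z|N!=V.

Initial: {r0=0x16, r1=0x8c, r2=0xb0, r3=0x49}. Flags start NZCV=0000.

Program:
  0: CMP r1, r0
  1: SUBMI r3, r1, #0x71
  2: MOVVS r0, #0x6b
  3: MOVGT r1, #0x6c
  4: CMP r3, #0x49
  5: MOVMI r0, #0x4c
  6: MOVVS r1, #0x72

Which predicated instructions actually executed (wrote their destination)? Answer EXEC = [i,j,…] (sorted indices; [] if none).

0: ✓ CMP  NZCV=0011
1: · SUBMI
2: ✓ MOVVS  r0←0x6b
3: · MOVGT
4: ✓ CMP  NZCV=0110
5: · MOVMI
6: · MOVVS

EXEC = [2]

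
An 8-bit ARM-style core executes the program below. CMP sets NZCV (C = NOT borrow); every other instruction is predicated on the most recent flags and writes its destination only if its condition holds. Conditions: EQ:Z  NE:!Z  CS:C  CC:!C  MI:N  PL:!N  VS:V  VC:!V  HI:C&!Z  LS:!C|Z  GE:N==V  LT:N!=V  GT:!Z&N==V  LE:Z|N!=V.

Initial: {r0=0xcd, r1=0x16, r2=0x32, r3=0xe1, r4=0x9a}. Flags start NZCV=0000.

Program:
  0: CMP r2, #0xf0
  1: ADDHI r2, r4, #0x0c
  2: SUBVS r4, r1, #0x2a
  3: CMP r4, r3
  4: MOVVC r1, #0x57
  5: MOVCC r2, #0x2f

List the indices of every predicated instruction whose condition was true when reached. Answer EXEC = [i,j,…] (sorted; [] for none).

0: ✓ CMP  NZCV=0000
1: · ADDHI
2: · SUBVS
3: ✓ CMP  NZCV=1000
4: ✓ MOVVC  r1←0x57
5: ✓ MOVCC  r2←0x2f

EXEC = [4,5]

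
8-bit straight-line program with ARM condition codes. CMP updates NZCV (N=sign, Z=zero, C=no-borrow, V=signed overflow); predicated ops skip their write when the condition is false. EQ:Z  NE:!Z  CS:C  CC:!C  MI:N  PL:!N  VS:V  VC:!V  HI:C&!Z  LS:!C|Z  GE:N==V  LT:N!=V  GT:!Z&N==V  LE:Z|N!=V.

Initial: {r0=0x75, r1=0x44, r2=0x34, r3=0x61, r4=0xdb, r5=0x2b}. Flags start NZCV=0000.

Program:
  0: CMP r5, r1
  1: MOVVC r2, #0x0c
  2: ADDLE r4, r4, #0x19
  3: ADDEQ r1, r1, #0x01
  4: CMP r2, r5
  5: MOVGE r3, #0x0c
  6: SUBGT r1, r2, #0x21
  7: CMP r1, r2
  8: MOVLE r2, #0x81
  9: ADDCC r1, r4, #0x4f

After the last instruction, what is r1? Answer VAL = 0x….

[0] flags=1000 → (cmp)
[1] flags=1000 VC?T → r2=0x0c
[2] flags=1000 LE?T → r4=0xf4
[3] flags=1000 EQ?F → skip
[4] flags=1000 → (cmp)
[5] flags=1000 GE?F → skip
[6] flags=1000 GT?F → skip
[7] flags=0010 → (cmp)
[8] flags=0010 LE?F → skip
[9] flags=0010 CC?F → skip

VAL = 0x44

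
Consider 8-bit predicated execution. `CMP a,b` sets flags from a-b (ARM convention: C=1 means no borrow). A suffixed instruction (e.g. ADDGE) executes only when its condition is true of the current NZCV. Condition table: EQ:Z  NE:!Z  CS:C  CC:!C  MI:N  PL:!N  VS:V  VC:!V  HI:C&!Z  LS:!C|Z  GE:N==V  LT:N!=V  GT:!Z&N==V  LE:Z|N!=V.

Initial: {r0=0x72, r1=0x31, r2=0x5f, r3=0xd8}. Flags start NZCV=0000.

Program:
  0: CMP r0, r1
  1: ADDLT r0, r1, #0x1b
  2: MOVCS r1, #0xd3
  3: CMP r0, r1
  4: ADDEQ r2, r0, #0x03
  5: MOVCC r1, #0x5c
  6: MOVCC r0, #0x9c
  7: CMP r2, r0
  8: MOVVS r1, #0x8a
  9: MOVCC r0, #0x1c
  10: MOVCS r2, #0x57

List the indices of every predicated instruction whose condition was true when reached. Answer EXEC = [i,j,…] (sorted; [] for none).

EXEC = [2,5,6,8,9]

[0] flags=0010 → (cmp)
[1] flags=0010 LT?F → skip
[2] flags=0010 CS?T → r1=0xd3
[3] flags=1001 → (cmp)
[4] flags=1001 EQ?F → skip
[5] flags=1001 CC?T → r1=0x5c
[6] flags=1001 CC?T → r0=0x9c
[7] flags=1001 → (cmp)
[8] flags=1001 VS?T → r1=0x8a
[9] flags=1001 CC?T → r0=0x1c
[10] flags=1001 CS?F → skip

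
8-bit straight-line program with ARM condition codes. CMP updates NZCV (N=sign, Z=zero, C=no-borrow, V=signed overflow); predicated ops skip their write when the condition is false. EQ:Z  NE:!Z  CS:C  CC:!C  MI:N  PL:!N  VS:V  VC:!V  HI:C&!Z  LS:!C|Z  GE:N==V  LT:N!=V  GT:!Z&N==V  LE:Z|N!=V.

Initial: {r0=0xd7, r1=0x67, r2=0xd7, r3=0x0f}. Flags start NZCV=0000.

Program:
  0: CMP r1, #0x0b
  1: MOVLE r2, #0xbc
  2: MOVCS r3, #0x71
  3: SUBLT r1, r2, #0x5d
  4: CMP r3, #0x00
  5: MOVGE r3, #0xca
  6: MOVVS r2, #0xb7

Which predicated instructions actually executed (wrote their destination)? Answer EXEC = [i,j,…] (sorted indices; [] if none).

0: ✓ CMP  NZCV=0010
1: · MOVLE
2: ✓ MOVCS  r3←0x71
3: · SUBLT
4: ✓ CMP  NZCV=0010
5: ✓ MOVGE  r3←0xca
6: · MOVVS

EXEC = [2,5]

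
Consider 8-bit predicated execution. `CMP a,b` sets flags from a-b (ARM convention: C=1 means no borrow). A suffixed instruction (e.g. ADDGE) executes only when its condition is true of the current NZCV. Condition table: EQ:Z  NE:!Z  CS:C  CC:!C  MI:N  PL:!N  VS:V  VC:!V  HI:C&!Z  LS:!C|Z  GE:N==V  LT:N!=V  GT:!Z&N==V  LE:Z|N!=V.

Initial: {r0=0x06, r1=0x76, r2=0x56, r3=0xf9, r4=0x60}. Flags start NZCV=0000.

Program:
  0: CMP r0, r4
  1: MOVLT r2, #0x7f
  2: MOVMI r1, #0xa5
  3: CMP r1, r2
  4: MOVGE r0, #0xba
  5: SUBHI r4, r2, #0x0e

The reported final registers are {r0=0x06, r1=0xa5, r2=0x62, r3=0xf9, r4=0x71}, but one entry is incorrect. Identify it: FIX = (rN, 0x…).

FIX = (r2, 0x7f)

[0] flags=1000 → (cmp)
[1] flags=1000 LT?T → r2=0x7f
[2] flags=1000 MI?T → r1=0xa5
[3] flags=0011 → (cmp)
[4] flags=0011 GE?F → skip
[5] flags=0011 HI?T → r4=0x71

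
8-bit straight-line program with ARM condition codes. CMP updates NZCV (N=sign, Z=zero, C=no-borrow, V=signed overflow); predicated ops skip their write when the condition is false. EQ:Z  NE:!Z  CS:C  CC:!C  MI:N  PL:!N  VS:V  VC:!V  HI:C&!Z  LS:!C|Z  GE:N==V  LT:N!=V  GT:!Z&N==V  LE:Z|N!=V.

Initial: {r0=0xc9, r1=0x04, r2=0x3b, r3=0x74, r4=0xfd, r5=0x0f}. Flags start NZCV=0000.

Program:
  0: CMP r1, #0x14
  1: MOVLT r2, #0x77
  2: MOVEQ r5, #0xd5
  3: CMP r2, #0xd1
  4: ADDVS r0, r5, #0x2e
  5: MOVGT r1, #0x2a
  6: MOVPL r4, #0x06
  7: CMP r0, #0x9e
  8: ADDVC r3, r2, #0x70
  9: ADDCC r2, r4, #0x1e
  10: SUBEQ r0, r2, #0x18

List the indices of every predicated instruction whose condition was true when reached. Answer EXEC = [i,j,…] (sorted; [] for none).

0: ✓ CMP  NZCV=1000
1: ✓ MOVLT  r2←0x77
2: · MOVEQ
3: ✓ CMP  NZCV=1001
4: ✓ ADDVS  r0←0x3d
5: ✓ MOVGT  r1←0x2a
6: · MOVPL
7: ✓ CMP  NZCV=1001
8: · ADDVC
9: ✓ ADDCC  r2←0x1b
10: · SUBEQ

EXEC = [1,4,5,9]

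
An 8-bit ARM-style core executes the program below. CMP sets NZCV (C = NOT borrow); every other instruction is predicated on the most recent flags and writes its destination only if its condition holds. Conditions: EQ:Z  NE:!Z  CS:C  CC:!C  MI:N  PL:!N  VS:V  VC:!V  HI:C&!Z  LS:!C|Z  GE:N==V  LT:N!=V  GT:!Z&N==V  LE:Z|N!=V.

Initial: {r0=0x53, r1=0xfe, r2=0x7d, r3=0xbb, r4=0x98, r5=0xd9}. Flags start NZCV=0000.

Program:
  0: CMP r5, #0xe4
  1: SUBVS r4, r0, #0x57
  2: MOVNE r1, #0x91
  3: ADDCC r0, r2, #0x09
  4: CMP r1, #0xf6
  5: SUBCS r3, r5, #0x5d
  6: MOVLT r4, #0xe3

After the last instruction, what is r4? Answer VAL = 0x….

0: ✓ CMP  NZCV=1000
1: · SUBVS
2: ✓ MOVNE  r1←0x91
3: ✓ ADDCC  r0←0x86
4: ✓ CMP  NZCV=1000
5: · SUBCS
6: ✓ MOVLT  r4←0xe3

VAL = 0xe3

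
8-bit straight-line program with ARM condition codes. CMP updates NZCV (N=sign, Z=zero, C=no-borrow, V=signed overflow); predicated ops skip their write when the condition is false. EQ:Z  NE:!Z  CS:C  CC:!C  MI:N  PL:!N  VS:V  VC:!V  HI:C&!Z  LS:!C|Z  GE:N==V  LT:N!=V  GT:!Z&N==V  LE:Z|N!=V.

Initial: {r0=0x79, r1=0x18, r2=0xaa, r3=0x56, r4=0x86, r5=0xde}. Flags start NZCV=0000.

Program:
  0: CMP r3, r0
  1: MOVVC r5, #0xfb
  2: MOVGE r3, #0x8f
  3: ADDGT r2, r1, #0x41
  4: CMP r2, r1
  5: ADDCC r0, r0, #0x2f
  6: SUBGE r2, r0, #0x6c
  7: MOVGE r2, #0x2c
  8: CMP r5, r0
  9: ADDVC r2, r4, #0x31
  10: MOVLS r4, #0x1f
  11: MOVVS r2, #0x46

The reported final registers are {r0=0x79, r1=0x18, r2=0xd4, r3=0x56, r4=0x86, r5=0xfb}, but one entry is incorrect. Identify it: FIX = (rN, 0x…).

[0] flags=1000 → (cmp)
[1] flags=1000 VC?T → r5=0xfb
[2] flags=1000 GE?F → skip
[3] flags=1000 GT?F → skip
[4] flags=1010 → (cmp)
[5] flags=1010 CC?F → skip
[6] flags=1010 GE?F → skip
[7] flags=1010 GE?F → skip
[8] flags=1010 → (cmp)
[9] flags=1010 VC?T → r2=0xb7
[10] flags=1010 LS?F → skip
[11] flags=1010 VS?F → skip

FIX = (r2, 0xb7)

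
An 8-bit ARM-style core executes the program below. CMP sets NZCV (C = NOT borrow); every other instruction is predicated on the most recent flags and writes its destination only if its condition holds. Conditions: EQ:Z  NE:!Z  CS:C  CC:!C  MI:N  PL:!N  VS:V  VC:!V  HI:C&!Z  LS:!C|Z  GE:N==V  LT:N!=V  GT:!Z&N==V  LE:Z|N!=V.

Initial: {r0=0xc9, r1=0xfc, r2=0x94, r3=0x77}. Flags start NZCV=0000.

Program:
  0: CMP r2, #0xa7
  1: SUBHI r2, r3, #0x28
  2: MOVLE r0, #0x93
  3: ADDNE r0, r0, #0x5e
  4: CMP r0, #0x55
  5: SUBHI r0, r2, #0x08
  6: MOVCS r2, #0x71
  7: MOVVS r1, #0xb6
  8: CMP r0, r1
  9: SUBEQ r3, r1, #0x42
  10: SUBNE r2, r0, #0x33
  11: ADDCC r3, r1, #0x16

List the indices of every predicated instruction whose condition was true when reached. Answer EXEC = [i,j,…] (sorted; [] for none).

EXEC = [2,3,5,6,10,11]

[0] flags=1000 → (cmp)
[1] flags=1000 HI?F → skip
[2] flags=1000 LE?T → r0=0x93
[3] flags=1000 NE?T → r0=0xf1
[4] flags=1010 → (cmp)
[5] flags=1010 HI?T → r0=0x8c
[6] flags=1010 CS?T → r2=0x71
[7] flags=1010 VS?F → skip
[8] flags=1000 → (cmp)
[9] flags=1000 EQ?F → skip
[10] flags=1000 NE?T → r2=0x59
[11] flags=1000 CC?T → r3=0x12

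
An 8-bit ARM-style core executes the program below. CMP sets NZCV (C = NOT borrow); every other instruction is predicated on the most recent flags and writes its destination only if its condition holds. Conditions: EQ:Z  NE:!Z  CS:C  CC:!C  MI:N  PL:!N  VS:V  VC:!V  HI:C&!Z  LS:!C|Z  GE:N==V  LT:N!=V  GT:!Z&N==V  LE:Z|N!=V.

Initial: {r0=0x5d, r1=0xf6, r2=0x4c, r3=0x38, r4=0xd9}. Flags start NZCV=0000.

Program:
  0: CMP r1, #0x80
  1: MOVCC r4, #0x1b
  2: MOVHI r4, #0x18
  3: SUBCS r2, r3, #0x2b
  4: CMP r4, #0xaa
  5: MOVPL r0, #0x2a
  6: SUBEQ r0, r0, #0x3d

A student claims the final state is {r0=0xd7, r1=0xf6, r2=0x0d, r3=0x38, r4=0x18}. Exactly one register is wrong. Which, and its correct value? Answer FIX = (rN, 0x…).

FIX = (r0, 0x2a)

0: ✓ CMP  NZCV=0010
1: · MOVCC
2: ✓ MOVHI  r4←0x18
3: ✓ SUBCS  r2←0x0d
4: ✓ CMP  NZCV=0000
5: ✓ MOVPL  r0←0x2a
6: · SUBEQ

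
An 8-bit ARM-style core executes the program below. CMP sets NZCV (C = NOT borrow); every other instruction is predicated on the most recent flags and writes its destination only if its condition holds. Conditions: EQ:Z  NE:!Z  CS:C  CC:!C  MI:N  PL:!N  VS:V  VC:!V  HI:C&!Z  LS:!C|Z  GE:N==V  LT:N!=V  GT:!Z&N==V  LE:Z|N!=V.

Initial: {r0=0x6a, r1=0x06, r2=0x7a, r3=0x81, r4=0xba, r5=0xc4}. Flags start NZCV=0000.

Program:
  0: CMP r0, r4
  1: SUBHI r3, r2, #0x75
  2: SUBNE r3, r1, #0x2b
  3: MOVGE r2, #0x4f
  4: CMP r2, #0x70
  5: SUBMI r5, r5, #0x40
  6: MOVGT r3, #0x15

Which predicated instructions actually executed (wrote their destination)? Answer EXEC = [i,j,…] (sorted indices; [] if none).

[0] flags=1001 → (cmp)
[1] flags=1001 HI?F → skip
[2] flags=1001 NE?T → r3=0xdb
[3] flags=1001 GE?T → r2=0x4f
[4] flags=1000 → (cmp)
[5] flags=1000 MI?T → r5=0x84
[6] flags=1000 GT?F → skip

EXEC = [2,3,5]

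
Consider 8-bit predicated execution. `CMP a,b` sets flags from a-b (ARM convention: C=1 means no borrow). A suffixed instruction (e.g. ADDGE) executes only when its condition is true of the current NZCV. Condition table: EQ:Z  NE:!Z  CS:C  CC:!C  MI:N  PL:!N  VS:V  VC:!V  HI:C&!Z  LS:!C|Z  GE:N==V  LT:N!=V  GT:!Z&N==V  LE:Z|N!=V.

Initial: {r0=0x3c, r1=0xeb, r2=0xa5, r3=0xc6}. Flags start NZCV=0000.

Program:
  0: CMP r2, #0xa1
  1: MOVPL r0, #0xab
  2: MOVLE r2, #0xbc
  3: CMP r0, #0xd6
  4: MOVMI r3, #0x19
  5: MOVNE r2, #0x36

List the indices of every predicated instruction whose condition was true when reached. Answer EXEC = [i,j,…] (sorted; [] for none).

EXEC = [1,4,5]

0: ✓ CMP  NZCV=0010
1: ✓ MOVPL  r0←0xab
2: · MOVLE
3: ✓ CMP  NZCV=1000
4: ✓ MOVMI  r3←0x19
5: ✓ MOVNE  r2←0x36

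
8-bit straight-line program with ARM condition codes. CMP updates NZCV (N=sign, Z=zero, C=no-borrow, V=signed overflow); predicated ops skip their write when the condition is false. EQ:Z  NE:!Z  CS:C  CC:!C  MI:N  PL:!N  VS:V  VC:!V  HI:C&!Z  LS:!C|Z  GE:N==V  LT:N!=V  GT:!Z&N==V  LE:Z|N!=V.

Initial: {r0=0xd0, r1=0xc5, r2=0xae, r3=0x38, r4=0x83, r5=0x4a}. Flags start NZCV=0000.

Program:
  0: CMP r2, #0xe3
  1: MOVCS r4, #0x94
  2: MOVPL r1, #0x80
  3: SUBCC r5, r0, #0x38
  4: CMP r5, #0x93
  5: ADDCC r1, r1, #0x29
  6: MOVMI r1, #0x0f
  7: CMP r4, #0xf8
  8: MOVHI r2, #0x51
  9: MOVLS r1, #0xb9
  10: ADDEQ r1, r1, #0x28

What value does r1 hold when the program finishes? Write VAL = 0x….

[0] flags=1000 → (cmp)
[1] flags=1000 CS?F → skip
[2] flags=1000 PL?F → skip
[3] flags=1000 CC?T → r5=0x98
[4] flags=0010 → (cmp)
[5] flags=0010 CC?F → skip
[6] flags=0010 MI?F → skip
[7] flags=1000 → (cmp)
[8] flags=1000 HI?F → skip
[9] flags=1000 LS?T → r1=0xb9
[10] flags=1000 EQ?F → skip

VAL = 0xb9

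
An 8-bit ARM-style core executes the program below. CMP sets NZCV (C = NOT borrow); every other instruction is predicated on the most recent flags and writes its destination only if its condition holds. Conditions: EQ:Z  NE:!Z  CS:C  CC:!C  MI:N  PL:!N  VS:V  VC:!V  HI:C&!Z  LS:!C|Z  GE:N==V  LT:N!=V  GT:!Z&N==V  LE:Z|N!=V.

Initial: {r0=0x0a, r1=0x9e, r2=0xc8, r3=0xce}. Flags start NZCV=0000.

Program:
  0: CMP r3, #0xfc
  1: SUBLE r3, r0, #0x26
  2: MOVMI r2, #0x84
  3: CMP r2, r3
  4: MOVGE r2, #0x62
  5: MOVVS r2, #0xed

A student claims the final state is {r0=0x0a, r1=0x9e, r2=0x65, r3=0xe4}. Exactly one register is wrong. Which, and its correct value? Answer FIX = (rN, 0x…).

FIX = (r2, 0x84)

0: ✓ CMP  NZCV=1000
1: ✓ SUBLE  r3←0xe4
2: ✓ MOVMI  r2←0x84
3: ✓ CMP  NZCV=1000
4: · MOVGE
5: · MOVVS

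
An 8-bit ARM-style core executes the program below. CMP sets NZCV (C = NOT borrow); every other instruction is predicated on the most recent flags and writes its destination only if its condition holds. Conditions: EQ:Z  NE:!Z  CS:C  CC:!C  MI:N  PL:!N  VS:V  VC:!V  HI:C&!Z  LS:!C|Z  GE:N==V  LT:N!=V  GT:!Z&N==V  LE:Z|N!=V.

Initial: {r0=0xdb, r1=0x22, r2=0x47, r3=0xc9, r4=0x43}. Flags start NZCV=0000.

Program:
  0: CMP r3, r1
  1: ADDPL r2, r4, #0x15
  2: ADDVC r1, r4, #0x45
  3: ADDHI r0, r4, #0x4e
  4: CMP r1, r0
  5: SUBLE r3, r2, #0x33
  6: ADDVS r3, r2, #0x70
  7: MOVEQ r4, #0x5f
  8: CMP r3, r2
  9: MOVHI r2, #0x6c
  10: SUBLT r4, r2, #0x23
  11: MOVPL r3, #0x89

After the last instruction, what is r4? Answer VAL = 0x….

[0] flags=1010 → (cmp)
[1] flags=1010 PL?F → skip
[2] flags=1010 VC?T → r1=0x88
[3] flags=1010 HI?T → r0=0x91
[4] flags=1000 → (cmp)
[5] flags=1000 LE?T → r3=0x14
[6] flags=1000 VS?F → skip
[7] flags=1000 EQ?F → skip
[8] flags=1000 → (cmp)
[9] flags=1000 HI?F → skip
[10] flags=1000 LT?T → r4=0x24
[11] flags=1000 PL?F → skip

VAL = 0x24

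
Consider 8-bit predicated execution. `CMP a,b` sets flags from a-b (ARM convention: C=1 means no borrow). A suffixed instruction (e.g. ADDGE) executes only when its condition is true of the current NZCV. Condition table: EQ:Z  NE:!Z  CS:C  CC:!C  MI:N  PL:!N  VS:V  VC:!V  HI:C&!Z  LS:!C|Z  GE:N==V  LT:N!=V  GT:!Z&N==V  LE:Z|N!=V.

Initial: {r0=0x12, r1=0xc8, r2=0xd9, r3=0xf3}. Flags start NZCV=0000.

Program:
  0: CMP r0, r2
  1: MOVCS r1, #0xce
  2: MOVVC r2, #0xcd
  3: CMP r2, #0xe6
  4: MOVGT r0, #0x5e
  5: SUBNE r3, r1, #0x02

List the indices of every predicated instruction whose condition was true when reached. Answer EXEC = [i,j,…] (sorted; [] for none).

0: ✓ CMP  NZCV=0000
1: · MOVCS
2: ✓ MOVVC  r2←0xcd
3: ✓ CMP  NZCV=1000
4: · MOVGT
5: ✓ SUBNE  r3←0xc6

EXEC = [2,5]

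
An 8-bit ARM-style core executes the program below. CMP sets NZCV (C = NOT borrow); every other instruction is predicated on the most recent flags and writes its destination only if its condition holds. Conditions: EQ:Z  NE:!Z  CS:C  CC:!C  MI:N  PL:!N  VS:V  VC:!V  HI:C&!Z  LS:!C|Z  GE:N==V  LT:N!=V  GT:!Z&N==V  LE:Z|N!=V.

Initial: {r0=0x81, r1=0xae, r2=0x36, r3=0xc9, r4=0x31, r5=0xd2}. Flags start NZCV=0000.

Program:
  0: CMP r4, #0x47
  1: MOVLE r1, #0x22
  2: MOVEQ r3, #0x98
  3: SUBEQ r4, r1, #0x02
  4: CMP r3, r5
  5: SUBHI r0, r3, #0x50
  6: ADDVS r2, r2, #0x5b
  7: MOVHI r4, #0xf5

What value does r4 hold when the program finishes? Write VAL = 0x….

VAL = 0x31

[0] flags=1000 → (cmp)
[1] flags=1000 LE?T → r1=0x22
[2] flags=1000 EQ?F → skip
[3] flags=1000 EQ?F → skip
[4] flags=1000 → (cmp)
[5] flags=1000 HI?F → skip
[6] flags=1000 VS?F → skip
[7] flags=1000 HI?F → skip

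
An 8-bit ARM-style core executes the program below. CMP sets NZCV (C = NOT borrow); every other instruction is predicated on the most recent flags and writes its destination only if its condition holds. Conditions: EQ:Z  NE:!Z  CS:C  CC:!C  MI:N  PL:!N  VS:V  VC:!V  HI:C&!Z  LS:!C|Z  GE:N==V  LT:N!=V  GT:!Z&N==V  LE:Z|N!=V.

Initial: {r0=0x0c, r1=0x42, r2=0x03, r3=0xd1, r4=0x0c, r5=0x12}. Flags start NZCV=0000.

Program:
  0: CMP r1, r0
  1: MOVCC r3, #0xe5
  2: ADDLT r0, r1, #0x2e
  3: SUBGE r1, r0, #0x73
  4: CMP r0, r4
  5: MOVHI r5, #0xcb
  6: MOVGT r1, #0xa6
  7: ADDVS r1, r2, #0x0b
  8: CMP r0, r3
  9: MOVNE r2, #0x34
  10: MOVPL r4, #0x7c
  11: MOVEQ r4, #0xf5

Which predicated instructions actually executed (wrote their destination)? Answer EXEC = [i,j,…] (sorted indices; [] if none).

EXEC = [3,9,10]

[0] flags=0010 → (cmp)
[1] flags=0010 CC?F → skip
[2] flags=0010 LT?F → skip
[3] flags=0010 GE?T → r1=0x99
[4] flags=0110 → (cmp)
[5] flags=0110 HI?F → skip
[6] flags=0110 GT?F → skip
[7] flags=0110 VS?F → skip
[8] flags=0000 → (cmp)
[9] flags=0000 NE?T → r2=0x34
[10] flags=0000 PL?T → r4=0x7c
[11] flags=0000 EQ?F → skip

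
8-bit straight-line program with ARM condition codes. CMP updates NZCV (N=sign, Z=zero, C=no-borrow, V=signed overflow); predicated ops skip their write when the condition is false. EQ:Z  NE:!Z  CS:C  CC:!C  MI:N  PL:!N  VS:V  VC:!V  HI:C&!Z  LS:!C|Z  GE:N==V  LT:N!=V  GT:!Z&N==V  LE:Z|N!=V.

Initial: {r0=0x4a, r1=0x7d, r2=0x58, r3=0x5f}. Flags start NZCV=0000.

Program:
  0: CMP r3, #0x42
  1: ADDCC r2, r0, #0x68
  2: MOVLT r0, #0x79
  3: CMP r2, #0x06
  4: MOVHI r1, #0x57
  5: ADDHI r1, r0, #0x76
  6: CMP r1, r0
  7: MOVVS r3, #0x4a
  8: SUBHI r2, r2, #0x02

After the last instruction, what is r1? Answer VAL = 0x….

0: ✓ CMP  NZCV=0010
1: · ADDCC
2: · MOVLT
3: ✓ CMP  NZCV=0010
4: ✓ MOVHI  r1←0x57
5: ✓ ADDHI  r1←0xc0
6: ✓ CMP  NZCV=0011
7: ✓ MOVVS  r3←0x4a
8: ✓ SUBHI  r2←0x56

VAL = 0xc0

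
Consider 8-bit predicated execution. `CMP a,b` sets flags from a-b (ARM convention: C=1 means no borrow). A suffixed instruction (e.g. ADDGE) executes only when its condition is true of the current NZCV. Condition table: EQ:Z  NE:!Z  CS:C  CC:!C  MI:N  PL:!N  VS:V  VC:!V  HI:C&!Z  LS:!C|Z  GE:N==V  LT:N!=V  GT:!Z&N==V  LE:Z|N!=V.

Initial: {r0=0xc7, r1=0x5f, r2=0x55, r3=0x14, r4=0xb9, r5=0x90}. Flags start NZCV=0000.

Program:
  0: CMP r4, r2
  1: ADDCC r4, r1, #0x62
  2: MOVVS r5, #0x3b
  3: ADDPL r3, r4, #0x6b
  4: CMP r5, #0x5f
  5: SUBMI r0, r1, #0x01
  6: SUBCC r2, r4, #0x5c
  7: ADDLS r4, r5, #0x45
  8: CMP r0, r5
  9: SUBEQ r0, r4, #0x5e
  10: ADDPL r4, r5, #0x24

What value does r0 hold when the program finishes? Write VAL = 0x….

[0] flags=0011 → (cmp)
[1] flags=0011 CC?F → skip
[2] flags=0011 VS?T → r5=0x3b
[3] flags=0011 PL?T → r3=0x24
[4] flags=1000 → (cmp)
[5] flags=1000 MI?T → r0=0x5e
[6] flags=1000 CC?T → r2=0x5d
[7] flags=1000 LS?T → r4=0x80
[8] flags=0010 → (cmp)
[9] flags=0010 EQ?F → skip
[10] flags=0010 PL?T → r4=0x5f

VAL = 0x5e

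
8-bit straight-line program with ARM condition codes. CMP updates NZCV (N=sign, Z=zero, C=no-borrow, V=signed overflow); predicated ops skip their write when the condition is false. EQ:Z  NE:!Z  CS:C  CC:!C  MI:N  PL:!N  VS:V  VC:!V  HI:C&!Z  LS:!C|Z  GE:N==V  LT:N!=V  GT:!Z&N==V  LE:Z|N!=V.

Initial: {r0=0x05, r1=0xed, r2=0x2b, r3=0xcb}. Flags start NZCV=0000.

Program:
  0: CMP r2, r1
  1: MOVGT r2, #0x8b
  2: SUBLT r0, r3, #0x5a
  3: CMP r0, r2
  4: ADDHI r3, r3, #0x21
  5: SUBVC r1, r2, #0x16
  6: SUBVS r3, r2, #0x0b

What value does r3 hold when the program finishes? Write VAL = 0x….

VAL = 0xcb

[0] flags=0000 → (cmp)
[1] flags=0000 GT?T → r2=0x8b
[2] flags=0000 LT?F → skip
[3] flags=0000 → (cmp)
[4] flags=0000 HI?F → skip
[5] flags=0000 VC?T → r1=0x75
[6] flags=0000 VS?F → skip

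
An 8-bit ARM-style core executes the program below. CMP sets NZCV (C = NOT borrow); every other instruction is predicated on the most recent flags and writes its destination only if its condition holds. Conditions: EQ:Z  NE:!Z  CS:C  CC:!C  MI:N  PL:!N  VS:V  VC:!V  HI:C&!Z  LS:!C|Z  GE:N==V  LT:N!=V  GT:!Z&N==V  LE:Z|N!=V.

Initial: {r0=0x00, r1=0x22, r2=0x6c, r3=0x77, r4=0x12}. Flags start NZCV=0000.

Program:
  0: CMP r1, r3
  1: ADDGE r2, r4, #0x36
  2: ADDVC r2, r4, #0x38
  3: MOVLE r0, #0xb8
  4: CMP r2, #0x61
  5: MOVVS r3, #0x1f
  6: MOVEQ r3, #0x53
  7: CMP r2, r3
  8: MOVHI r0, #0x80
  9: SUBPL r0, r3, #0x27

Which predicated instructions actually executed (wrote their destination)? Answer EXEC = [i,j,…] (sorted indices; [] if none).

0: ✓ CMP  NZCV=1000
1: · ADDGE
2: ✓ ADDVC  r2←0x4a
3: ✓ MOVLE  r0←0xb8
4: ✓ CMP  NZCV=1000
5: · MOVVS
6: · MOVEQ
7: ✓ CMP  NZCV=1000
8: · MOVHI
9: · SUBPL

EXEC = [2,3]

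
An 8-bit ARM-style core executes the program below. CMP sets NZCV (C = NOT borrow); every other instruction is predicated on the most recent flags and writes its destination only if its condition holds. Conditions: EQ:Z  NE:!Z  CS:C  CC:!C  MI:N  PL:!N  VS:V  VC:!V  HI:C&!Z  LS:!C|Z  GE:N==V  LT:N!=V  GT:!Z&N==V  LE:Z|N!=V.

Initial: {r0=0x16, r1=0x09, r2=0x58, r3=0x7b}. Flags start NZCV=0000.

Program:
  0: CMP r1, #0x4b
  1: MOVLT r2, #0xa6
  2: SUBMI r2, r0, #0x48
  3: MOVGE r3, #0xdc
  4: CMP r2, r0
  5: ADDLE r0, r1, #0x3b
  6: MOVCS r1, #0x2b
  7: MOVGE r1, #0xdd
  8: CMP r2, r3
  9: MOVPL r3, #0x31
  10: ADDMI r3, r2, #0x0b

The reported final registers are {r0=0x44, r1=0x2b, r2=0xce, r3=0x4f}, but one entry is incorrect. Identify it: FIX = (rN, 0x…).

0: ✓ CMP  NZCV=1000
1: ✓ MOVLT  r2←0xa6
2: ✓ SUBMI  r2←0xce
3: · MOVGE
4: ✓ CMP  NZCV=1010
5: ✓ ADDLE  r0←0x44
6: ✓ MOVCS  r1←0x2b
7: · MOVGE
8: ✓ CMP  NZCV=0011
9: ✓ MOVPL  r3←0x31
10: · ADDMI

FIX = (r3, 0x31)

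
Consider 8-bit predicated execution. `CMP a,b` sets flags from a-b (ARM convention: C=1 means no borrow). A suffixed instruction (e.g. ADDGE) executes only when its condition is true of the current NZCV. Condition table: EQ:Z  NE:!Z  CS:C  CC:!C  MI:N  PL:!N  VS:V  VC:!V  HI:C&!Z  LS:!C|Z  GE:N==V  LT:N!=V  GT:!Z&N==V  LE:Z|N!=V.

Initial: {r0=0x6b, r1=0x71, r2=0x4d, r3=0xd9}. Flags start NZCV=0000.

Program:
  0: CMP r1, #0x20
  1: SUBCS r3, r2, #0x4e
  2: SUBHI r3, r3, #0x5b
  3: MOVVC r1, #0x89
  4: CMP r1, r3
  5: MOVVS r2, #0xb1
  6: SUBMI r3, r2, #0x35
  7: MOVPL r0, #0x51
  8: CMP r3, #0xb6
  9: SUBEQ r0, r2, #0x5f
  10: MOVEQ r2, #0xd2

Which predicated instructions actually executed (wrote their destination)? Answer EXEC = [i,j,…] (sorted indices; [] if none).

EXEC = [1,2,3,6]

0: ✓ CMP  NZCV=0010
1: ✓ SUBCS  r3←0xff
2: ✓ SUBHI  r3←0xa4
3: ✓ MOVVC  r1←0x89
4: ✓ CMP  NZCV=1000
5: · MOVVS
6: ✓ SUBMI  r3←0x18
7: · MOVPL
8: ✓ CMP  NZCV=0000
9: · SUBEQ
10: · MOVEQ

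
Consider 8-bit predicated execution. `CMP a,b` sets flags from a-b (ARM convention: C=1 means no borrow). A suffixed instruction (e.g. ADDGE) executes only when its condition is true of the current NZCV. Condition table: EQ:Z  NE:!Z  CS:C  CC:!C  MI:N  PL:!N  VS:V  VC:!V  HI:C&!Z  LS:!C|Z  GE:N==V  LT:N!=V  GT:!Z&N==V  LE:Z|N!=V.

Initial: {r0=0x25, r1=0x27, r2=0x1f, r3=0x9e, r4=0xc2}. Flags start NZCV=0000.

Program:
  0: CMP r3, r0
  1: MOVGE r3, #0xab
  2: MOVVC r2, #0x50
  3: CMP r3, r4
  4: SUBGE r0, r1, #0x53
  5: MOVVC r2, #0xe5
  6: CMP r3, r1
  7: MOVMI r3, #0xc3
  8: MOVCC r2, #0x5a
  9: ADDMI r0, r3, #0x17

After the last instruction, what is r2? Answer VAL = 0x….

VAL = 0xe5

0: ✓ CMP  NZCV=0011
1: · MOVGE
2: · MOVVC
3: ✓ CMP  NZCV=1000
4: · SUBGE
5: ✓ MOVVC  r2←0xe5
6: ✓ CMP  NZCV=0011
7: · MOVMI
8: · MOVCC
9: · ADDMI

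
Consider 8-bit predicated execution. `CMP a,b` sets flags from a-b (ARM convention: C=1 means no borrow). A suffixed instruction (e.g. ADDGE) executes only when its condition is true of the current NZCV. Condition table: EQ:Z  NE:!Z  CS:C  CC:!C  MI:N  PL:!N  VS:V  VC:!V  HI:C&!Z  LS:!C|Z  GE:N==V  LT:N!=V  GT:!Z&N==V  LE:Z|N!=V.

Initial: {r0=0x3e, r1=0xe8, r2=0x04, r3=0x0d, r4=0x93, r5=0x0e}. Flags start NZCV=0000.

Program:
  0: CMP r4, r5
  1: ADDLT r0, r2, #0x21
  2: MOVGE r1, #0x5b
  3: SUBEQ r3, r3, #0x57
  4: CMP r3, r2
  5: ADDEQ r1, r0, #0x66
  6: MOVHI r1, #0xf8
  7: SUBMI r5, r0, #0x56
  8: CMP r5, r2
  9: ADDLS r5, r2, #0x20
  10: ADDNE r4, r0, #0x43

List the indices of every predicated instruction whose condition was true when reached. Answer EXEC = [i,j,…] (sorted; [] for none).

EXEC = [1,6,10]

[0] flags=1010 → (cmp)
[1] flags=1010 LT?T → r0=0x25
[2] flags=1010 GE?F → skip
[3] flags=1010 EQ?F → skip
[4] flags=0010 → (cmp)
[5] flags=0010 EQ?F → skip
[6] flags=0010 HI?T → r1=0xf8
[7] flags=0010 MI?F → skip
[8] flags=0010 → (cmp)
[9] flags=0010 LS?F → skip
[10] flags=0010 NE?T → r4=0x68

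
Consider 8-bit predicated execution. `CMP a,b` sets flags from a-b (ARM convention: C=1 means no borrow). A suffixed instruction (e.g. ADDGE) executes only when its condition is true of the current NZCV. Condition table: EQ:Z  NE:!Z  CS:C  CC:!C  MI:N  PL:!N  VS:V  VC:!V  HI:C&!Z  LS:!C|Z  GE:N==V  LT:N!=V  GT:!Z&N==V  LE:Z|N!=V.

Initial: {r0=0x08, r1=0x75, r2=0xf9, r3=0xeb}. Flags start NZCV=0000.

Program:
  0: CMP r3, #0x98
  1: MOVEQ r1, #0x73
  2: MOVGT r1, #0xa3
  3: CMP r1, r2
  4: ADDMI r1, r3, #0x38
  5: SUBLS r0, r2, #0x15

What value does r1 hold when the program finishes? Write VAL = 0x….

0: ✓ CMP  NZCV=0010
1: · MOVEQ
2: ✓ MOVGT  r1←0xa3
3: ✓ CMP  NZCV=1000
4: ✓ ADDMI  r1←0x23
5: ✓ SUBLS  r0←0xe4

VAL = 0x23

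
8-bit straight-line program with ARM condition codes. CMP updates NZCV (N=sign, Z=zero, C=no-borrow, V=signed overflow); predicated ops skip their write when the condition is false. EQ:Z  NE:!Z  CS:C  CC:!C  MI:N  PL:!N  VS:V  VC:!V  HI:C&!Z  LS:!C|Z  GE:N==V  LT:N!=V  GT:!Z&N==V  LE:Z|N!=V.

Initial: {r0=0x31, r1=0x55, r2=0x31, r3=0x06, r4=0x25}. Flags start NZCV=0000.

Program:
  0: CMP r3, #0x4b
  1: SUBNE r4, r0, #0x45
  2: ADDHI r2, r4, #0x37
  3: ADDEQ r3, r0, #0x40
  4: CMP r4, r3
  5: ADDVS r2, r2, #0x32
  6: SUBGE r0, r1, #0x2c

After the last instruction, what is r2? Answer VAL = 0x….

[0] flags=1000 → (cmp)
[1] flags=1000 NE?T → r4=0xec
[2] flags=1000 HI?F → skip
[3] flags=1000 EQ?F → skip
[4] flags=1010 → (cmp)
[5] flags=1010 VS?F → skip
[6] flags=1010 GE?F → skip

VAL = 0x31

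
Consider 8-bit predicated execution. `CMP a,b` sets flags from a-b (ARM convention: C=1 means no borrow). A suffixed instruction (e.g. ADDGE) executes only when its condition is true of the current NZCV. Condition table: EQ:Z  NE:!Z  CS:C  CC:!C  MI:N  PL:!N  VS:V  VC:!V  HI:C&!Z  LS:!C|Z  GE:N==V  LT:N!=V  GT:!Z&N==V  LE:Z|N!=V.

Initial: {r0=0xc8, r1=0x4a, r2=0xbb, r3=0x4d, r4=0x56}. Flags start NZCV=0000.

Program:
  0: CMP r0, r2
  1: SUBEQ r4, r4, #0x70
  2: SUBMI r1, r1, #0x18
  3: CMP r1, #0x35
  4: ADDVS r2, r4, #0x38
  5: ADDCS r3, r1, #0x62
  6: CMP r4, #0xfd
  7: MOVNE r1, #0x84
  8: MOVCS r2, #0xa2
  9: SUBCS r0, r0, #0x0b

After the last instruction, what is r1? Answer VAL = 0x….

VAL = 0x84

[0] flags=0010 → (cmp)
[1] flags=0010 EQ?F → skip
[2] flags=0010 MI?F → skip
[3] flags=0010 → (cmp)
[4] flags=0010 VS?F → skip
[5] flags=0010 CS?T → r3=0xac
[6] flags=0000 → (cmp)
[7] flags=0000 NE?T → r1=0x84
[8] flags=0000 CS?F → skip
[9] flags=0000 CS?F → skip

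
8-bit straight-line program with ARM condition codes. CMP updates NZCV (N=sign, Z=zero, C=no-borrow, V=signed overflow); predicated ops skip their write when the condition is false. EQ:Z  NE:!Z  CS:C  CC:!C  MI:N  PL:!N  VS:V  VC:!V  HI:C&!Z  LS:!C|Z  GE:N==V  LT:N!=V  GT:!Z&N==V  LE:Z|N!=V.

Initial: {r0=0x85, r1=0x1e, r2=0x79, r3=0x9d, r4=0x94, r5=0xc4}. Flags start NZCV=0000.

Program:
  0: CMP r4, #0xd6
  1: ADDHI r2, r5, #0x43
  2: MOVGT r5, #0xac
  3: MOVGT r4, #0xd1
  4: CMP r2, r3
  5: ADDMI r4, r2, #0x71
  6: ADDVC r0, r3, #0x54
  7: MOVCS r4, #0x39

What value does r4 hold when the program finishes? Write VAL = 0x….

VAL = 0xea

0: ✓ CMP  NZCV=1000
1: · ADDHI
2: · MOVGT
3: · MOVGT
4: ✓ CMP  NZCV=1001
5: ✓ ADDMI  r4←0xea
6: · ADDVC
7: · MOVCS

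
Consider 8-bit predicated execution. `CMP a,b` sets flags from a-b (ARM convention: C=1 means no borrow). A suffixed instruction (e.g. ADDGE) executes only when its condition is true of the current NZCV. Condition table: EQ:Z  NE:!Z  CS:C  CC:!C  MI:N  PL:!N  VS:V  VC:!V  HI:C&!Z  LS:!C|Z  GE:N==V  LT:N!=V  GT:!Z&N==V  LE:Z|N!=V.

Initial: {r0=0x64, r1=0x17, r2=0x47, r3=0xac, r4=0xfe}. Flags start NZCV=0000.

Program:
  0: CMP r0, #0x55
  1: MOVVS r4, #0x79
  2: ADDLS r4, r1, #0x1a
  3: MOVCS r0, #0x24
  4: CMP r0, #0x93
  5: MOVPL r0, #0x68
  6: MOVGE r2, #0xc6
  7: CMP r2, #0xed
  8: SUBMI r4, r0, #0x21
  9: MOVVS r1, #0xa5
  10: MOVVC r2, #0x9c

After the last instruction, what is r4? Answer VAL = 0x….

[0] flags=0010 → (cmp)
[1] flags=0010 VS?F → skip
[2] flags=0010 LS?F → skip
[3] flags=0010 CS?T → r0=0x24
[4] flags=1001 → (cmp)
[5] flags=1001 PL?F → skip
[6] flags=1001 GE?T → r2=0xc6
[7] flags=1000 → (cmp)
[8] flags=1000 MI?T → r4=0x03
[9] flags=1000 VS?F → skip
[10] flags=1000 VC?T → r2=0x9c

VAL = 0x03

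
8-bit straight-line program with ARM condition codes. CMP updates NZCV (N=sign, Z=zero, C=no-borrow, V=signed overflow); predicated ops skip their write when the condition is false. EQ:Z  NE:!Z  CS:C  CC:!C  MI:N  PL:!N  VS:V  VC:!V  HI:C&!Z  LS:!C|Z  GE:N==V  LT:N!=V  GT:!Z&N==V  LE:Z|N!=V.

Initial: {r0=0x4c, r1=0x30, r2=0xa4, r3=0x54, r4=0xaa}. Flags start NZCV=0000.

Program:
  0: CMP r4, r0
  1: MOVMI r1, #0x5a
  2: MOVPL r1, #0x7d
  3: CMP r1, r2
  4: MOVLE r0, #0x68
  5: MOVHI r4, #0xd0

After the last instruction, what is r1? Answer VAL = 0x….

[0] flags=0011 → (cmp)
[1] flags=0011 MI?F → skip
[2] flags=0011 PL?T → r1=0x7d
[3] flags=1001 → (cmp)
[4] flags=1001 LE?F → skip
[5] flags=1001 HI?F → skip

VAL = 0x7d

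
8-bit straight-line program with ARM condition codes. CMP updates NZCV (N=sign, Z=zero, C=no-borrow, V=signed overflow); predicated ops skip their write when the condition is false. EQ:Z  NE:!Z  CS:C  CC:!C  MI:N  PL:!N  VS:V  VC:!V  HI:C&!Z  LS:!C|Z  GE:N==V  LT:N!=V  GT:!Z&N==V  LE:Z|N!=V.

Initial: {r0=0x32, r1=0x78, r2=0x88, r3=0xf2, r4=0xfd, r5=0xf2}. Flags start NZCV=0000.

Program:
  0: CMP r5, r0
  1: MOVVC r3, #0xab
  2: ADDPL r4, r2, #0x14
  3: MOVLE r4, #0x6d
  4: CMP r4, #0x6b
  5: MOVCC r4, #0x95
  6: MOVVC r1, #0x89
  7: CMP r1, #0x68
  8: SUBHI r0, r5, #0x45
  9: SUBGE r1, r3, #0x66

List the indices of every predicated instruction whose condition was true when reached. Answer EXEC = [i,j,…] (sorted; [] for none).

0: ✓ CMP  NZCV=1010
1: ✓ MOVVC  r3←0xab
2: · ADDPL
3: ✓ MOVLE  r4←0x6d
4: ✓ CMP  NZCV=0010
5: · MOVCC
6: ✓ MOVVC  r1←0x89
7: ✓ CMP  NZCV=0011
8: ✓ SUBHI  r0←0xad
9: · SUBGE

EXEC = [1,3,6,8]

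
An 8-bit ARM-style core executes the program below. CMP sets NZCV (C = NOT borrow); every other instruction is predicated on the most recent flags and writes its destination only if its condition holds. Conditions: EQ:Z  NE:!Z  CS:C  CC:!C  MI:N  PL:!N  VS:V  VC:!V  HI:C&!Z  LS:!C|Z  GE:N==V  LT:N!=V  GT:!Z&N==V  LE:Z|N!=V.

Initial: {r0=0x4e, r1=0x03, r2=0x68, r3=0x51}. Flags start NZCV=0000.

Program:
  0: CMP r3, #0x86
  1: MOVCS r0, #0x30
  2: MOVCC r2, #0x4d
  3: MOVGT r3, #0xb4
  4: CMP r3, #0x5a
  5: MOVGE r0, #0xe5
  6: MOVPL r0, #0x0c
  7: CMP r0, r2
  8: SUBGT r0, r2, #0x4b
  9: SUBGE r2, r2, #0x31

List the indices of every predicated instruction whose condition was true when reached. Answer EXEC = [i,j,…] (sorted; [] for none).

0: ✓ CMP  NZCV=1001
1: · MOVCS
2: ✓ MOVCC  r2←0x4d
3: ✓ MOVGT  r3←0xb4
4: ✓ CMP  NZCV=0011
5: · MOVGE
6: ✓ MOVPL  r0←0x0c
7: ✓ CMP  NZCV=1000
8: · SUBGT
9: · SUBGE

EXEC = [2,3,6]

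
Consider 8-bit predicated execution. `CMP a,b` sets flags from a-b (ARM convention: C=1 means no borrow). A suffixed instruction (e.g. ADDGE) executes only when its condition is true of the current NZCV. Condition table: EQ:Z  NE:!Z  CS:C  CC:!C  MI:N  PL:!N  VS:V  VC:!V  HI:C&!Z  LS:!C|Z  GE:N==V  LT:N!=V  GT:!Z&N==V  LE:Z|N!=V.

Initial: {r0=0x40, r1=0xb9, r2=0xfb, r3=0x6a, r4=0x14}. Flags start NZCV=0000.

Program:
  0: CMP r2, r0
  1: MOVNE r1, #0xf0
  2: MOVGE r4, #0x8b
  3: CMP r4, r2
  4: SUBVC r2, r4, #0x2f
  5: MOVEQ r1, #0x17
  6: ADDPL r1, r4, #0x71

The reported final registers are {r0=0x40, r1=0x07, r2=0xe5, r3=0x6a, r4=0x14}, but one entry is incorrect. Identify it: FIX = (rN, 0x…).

[0] flags=1010 → (cmp)
[1] flags=1010 NE?T → r1=0xf0
[2] flags=1010 GE?F → skip
[3] flags=0000 → (cmp)
[4] flags=0000 VC?T → r2=0xe5
[5] flags=0000 EQ?F → skip
[6] flags=0000 PL?T → r1=0x85

FIX = (r1, 0x85)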